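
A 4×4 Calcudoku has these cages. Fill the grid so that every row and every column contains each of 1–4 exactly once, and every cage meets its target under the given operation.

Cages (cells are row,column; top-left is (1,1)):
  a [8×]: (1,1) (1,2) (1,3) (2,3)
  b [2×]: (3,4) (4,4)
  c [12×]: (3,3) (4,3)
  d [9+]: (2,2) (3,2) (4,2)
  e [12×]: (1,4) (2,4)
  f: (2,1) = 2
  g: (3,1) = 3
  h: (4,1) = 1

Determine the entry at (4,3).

3

Cage f is a single given cell, which forces (2,1) = 2.
The 4 cells of cage a must have product 8, leaving (2,3) = 1.
G is a freebie, which forces (3,1) = 3.
Row 3 already has 3, so (3,3) = 4.
Cage h is a single given cell, so (4,1) = 1.
Column 3 now contains 4, which forces (4,3) = 3.
Row 4 now contains 1, which forces (4,4) = 2.
Column 1 already has 1, leaving (1,1) = 4.
Cage a has product 8, which forces (1,2) = 1.
Column 3 now contains 4, which forces (1,3) = 2.
4 is placed in row 1, so (1,4) = 3.
Cage d has sum 9, which forces (2,2) = 3.
Column 4 now contains 3; hence (2,4) = 4.
4 is placed in row 3, which forces (3,2) = 2.
2 is placed in column 4; hence (3,4) = 1.
Row 4 now contains 2, leaving (4,2) = 4.
Completed grid: 4 1 2 3 / 2 3 1 4 / 3 2 4 1 / 1 4 3 2.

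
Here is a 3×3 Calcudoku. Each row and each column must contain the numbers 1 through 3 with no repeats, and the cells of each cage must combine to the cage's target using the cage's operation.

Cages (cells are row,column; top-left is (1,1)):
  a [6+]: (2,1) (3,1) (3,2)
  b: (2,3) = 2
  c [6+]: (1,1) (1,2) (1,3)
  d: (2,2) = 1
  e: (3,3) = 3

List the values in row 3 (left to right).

Cage d is a single given cell, leaving (2,2) = 1.
B is a freebie, so (2,3) = 2.
Cage e is given, which forces (3,3) = 3.
3 is placed in column 3, leaving (1,3) = 1.
2 is placed in row 2, which forces (2,1) = 3.
The 3 cells of cage a must have sum 6, which forces (3,1) = 1.
3 is placed in row 3, so (3,2) = 2.
Column 1 now contains 3; hence (1,1) = 2.
2 is placed in column 2, leaving (1,2) = 3.
The full grid is 2 3 1 / 3 1 2 / 1 2 3.

1 2 3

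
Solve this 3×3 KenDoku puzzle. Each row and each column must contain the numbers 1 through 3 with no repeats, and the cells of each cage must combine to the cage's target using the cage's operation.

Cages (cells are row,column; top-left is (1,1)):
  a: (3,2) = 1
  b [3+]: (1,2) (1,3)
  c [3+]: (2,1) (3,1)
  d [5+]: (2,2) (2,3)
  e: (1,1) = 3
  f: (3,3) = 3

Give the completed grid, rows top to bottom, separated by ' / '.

Cage e is given, leaving (1,1) = 3.
A is a freebie, which forces (3,2) = 1.
Cage f is a single given cell, so (3,3) = 3.
1 is placed in column 2, which forces (1,2) = 2.
Cage b's pair has sum 3, which forces (1,3) = 1.
Cage c's pair has sum 3, which forces (2,1) = 1.
Cage d's pair has sum 5, which forces (2,2) = 3.
Column 3 already has 3, leaving (2,3) = 2.
Row 3 now contains 1, leaving (3,1) = 2.

3 2 1 / 1 3 2 / 2 1 3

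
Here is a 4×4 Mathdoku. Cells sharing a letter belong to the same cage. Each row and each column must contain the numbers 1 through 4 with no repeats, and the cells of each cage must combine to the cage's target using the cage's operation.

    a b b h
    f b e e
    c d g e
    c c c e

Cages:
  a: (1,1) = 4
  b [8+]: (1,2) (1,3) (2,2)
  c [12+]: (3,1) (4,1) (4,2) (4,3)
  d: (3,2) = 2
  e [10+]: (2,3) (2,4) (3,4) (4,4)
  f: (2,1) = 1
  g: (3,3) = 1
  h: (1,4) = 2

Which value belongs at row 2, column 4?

3

A is a freebie, leaving (1,1) = 4.
Cage h is given, leaving (1,4) = 2.
Cage f is a single given cell; hence (2,1) = 1.
4 is placed in column 1; hence (3,1) = 3.
Cage d is a single given cell, so (3,2) = 2.
Cage g is given, so (3,3) = 1.
Row 3 now contains 1; hence (3,4) = 4.
Column 1 already has 3, which forces (4,1) = 2.
Cage b needs sum 8, which forces (1,2) = 1.
Column 3 already has 1, which forces (1,3) = 3.
Cage b needs sum 8, so (2,2) = 4.
The 4 cells of cage e must have sum 10, leaving (2,3) = 2.
4 is placed in column 4, which forces (2,4) = 3.
4 is placed in column 2; hence (4,2) = 3.
Column 3 already has 3, leaving (4,3) = 4.
Cage e needs sum 10, so (4,4) = 1.
Completed grid: 4 1 3 2 / 1 4 2 3 / 3 2 1 4 / 2 3 4 1.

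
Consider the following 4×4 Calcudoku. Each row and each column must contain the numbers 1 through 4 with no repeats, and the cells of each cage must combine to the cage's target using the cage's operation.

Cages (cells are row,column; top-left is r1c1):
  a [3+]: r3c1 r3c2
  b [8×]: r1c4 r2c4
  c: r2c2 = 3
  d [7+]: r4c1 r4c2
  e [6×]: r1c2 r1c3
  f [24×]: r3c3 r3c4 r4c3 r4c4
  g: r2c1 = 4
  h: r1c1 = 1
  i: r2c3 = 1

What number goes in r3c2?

Cage h is a single given cell, which forces r1c1 = 1.
Cage g is given, leaving r2c1 = 4.
Cage c is a single given cell; hence r2c2 = 3.
I is a freebie, which forces r2c3 = 1.
4 is placed in row 2, which forces r2c4 = 2.
Column 1 now contains 1; hence r3c1 = 2.
2 is placed in row 3, which forces r3c2 = 1.
Column 1 already has 4, which forces r4c1 = 3.
Column 2 already has 3, which forces r4c2 = 4.
Row 4 already has 4, so r4c3 = 2.
Row 4 already has 4; hence r4c4 = 1.
Column 2 already has 3, so r1c2 = 2.
Column 3 now contains 2; hence r1c3 = 3.
Column 4 now contains 2, which forces r1c4 = 4.
Column 3 now contains 3, so r3c3 = 4.
Column 4 already has 4, leaving r3c4 = 3.
Completed grid: 1 2 3 4 / 4 3 1 2 / 2 1 4 3 / 3 4 2 1.

1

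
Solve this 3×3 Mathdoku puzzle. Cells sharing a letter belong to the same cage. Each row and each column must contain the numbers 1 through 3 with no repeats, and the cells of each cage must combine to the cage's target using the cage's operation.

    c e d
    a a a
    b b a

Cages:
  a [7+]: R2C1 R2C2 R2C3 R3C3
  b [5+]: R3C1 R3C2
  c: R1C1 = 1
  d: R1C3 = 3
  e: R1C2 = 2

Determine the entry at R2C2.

Cage c is given, leaving R1C1 = 1.
Cage e is given, leaving R1C2 = 2.
Cage d is given, leaving R1C3 = 3.
Column 3 already has 3, so R2C3 = 2.
Column 2 already has 2, which forces R3C2 = 3.
The 4 cells of cage a must have sum 7, which forces R3C3 = 1.
Row 2 already has 2, so R2C1 = 3.
3 is placed in column 2, so R2C2 = 1.
Row 3 now contains 3, so R3C1 = 2.
Completed grid: 1 2 3 / 3 1 2 / 2 3 1.

1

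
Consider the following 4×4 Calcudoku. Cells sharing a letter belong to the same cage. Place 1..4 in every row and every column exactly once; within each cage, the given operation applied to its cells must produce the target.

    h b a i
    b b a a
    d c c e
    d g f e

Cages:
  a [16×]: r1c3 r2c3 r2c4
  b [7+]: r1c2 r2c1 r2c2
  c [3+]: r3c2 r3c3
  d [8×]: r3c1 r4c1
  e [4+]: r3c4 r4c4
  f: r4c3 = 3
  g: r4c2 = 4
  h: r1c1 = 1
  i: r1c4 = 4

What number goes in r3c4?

3

H is a freebie, leaving r1c1 = 1.
Cage i is a single given cell, so r1c4 = 4.
4 is placed in column 4; hence r2c4 = 2.
Cage g is given, so r4c2 = 4.
Cage f is a single given cell, leaving r4c3 = 3.
Row 4 already has 3, so r4c4 = 1.
4 is placed in row 1, leaving r1c3 = 2.
Cage b needs sum 7, which forces r2c2 = 1.
Cage a has product 16; hence r2c3 = 4.
Cage d needs two cells with product 8, so r3c1 = 4.
Column 2 now contains 1, so r3c2 = 2.
2 is placed in column 3, so r3c3 = 1.
1 is placed in column 4, leaving r3c4 = 3.
Row 4 now contains 4, leaving r4c1 = 2.
2 is placed in row 1, leaving r1c2 = 3.
Row 2 already has 4, leaving r2c1 = 3.
Completed grid: 1 3 2 4 / 3 1 4 2 / 4 2 1 3 / 2 4 3 1.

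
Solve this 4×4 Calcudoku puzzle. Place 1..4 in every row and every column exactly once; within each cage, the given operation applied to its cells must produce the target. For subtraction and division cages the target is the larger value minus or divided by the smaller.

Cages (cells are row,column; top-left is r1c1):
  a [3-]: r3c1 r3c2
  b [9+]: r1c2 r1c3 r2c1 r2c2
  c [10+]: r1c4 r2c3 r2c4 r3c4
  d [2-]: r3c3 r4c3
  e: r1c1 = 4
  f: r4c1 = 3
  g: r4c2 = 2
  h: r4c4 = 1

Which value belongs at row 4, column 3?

E is a freebie, which forces r1c1 = 4.
Column 1 already has 4, which forces r3c1 = 1.
Row 3 already has 1, so r3c2 = 4.
F is a freebie, which forces r4c1 = 3.
Cage g is given, which forces r4c2 = 2.
Cage h is given, which forces r4c4 = 1.
Cage b needs sum 9, so r1c2 = 1.
Cage b has sum 9, leaving r1c3 = 3.
3 is placed in row 1; hence r1c4 = 2.
Column 1 now contains 3, so r2c1 = 2.
The 4 cells of cage b must have sum 9, leaving r2c2 = 3.
The 4 cells of cage c must have sum 10, so r2c3 = 1.
Cage c needs sum 10, so r2c4 = 4.
Cage d's pair has difference 2; hence r3c3 = 2.
Column 4 now contains 2, which forces r3c4 = 3.
Row 4 already has 1, leaving r4c3 = 4.
Filled in: 4 1 3 2 / 2 3 1 4 / 1 4 2 3 / 3 2 4 1.

4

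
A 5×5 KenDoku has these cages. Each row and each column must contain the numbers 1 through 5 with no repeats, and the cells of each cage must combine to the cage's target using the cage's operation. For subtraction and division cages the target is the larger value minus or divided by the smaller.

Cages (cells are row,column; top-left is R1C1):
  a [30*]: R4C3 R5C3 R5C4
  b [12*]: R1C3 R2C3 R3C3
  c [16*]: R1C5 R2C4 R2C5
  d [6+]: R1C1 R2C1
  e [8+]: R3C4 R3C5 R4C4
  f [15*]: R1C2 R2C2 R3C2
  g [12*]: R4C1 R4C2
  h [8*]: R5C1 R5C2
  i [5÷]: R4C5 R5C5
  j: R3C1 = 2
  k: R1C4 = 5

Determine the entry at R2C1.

K is a freebie, so R1C4 = 5.
Cage j is a single given cell, so R3C1 = 2.
Column 1 already has 2, so R5C1 = 4.
Row 5 now contains 4, which forces R5C2 = 2.
Row 5 already has 2; hence R5C4 = 3.
Column 1 already has 4; hence R1C1 = 1.
Row 1 now contains 1, which forces R1C2 = 3.
Row 1 now contains 3; hence R1C3 = 4.
4 is placed in row 1, leaving R1C5 = 2.
The two cells of cage d must have sum 6, leaving R2C1 = 5.
Row 2 already has 5, which forces R2C2 = 1.
1 is placed in row 2, so R2C3 = 3.
1 is placed in row 2, so R2C5 = 4.
Column 2 now contains 1; hence R3C2 = 5.
Column 3 already has 3, so R3C3 = 1.
Row 3 now contains 1, which forces R3C4 = 4.
5 is placed in row 3; hence R3C5 = 3.
Column 1 already has 4, which forces R4C1 = 3.
The two cells of cage g must have product 12, so R4C2 = 4.
Cage a needs product 30, which forces R4C3 = 2.
Row 4 already has 2, which forces R4C4 = 1.
Row 4 now contains 1, so R4C5 = 5.
3 is placed in row 5; hence R5C3 = 5.
Column 5 already has 5; hence R5C5 = 1.
Row 2 already has 4, leaving R2C4 = 2.
Completed grid: 1 3 4 5 2 / 5 1 3 2 4 / 2 5 1 4 3 / 3 4 2 1 5 / 4 2 5 3 1.

5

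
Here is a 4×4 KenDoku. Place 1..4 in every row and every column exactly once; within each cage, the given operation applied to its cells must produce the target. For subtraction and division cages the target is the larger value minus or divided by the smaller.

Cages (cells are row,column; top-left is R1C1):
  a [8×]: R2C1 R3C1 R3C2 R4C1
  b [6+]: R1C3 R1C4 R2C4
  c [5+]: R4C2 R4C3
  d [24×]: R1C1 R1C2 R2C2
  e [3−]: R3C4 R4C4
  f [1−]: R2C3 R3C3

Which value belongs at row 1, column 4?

2

The 4 cells of cage a must have product 8, so R3C2 = 1.
Row 3 already has 1, which forces R3C4 = 4.
Column 4 now contains 4; hence R4C4 = 1.
Cage b has sum 6; hence R1C3 = 1.
Cage a needs product 8, which forces R2C1 = 1.
Row 3 already has 4, leaving R3C1 = 2.
Row 3 now contains 2; hence R3C3 = 3.
Cage a needs product 8, so R4C1 = 4.
3 is placed in column 3, leaving R4C3 = 2.
Column 1 already has 4, leaving R1C1 = 3.
Row 1 now contains 3, leaving R1C4 = 2.
Column 3 now contains 2; hence R2C3 = 4.
Column 4 now contains 2, leaving R2C4 = 3.
Row 4 now contains 2, which forces R4C2 = 3.
Row 1 now contains 2, which forces R1C2 = 4.
Row 2 already has 4, so R2C2 = 2.
Filled in: 3 4 1 2 / 1 2 4 3 / 2 1 3 4 / 4 3 2 1.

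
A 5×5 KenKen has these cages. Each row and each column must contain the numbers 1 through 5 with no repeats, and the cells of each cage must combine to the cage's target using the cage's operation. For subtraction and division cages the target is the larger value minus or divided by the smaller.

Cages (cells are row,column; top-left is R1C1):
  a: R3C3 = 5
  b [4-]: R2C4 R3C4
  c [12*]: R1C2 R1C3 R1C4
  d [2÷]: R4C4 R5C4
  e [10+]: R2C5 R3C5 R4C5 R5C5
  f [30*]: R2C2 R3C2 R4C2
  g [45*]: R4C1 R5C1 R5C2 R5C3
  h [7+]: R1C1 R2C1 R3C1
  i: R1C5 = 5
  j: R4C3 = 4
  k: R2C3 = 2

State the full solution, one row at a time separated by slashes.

Cage i is given, which forces R1C5 = 5.
Cage k is a single given cell, so R2C3 = 2.
Cage a is given; hence R3C3 = 5.
5 is placed in row 3, leaving R3C4 = 1.
The 4 cells of cage g must have product 45, which forces R4C1 = 3.
Cage j is a single given cell, leaving R4C3 = 4.
Row 4 now contains 4, leaving R4C4 = 2.
Row 4 already has 2; hence R4C5 = 1.
Column 4 now contains 2, so R5C4 = 4.
The 3 cells of cage c must have product 12, so R1C2 = 4.
Cage c needs product 12, which forces R1C3 = 1.
4 is placed in column 4; hence R1C4 = 3.
The 3 cells of cage f must have product 30, so R2C2 = 3.
Column 4 already has 1, so R2C4 = 5.
3 is placed in row 2, which forces R2C5 = 4.
Cage f has product 30; hence R3C2 = 2.
Row 3 already has 2, which forces R3C5 = 3.
Row 4 already has 2, so R4C2 = 5.
Column 2 now contains 5; hence R5C2 = 1.
Column 3 now contains 1, leaving R5C3 = 3.
Column 5 already has 3, which forces R5C5 = 2.
1 is placed in row 1, so R1C1 = 2.
Row 2 already has 4; hence R2C1 = 1.
Row 3 already has 2, so R3C1 = 4.
Row 5 already has 1, leaving R5C1 = 5.

2 4 1 3 5 / 1 3 2 5 4 / 4 2 5 1 3 / 3 5 4 2 1 / 5 1 3 4 2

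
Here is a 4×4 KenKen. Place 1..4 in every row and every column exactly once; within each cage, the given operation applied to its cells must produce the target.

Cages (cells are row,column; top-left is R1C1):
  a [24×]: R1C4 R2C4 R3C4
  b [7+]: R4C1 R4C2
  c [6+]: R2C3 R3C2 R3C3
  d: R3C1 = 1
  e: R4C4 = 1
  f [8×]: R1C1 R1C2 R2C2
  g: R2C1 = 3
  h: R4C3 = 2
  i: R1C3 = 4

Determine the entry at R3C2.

Cage i is a single given cell, leaving R1C3 = 4.
G is a freebie, leaving R2C1 = 3.
D is a freebie; hence R3C1 = 1.
Column 1 already has 3, so R4C1 = 4.
Row 4 already has 4, leaving R4C2 = 3.
Cage h is given, leaving R4C3 = 2.
Cage e is given, which forces R4C4 = 1.
Column 1 already has 1, which forces R1C1 = 2.
Cage f needs product 8, leaving R1C2 = 1.
Row 1 now contains 2; hence R1C4 = 3.
Cage f has product 8, which forces R2C2 = 4.
Column 3 now contains 2, so R2C3 = 1.
Row 2 already has 4; hence R2C4 = 2.
Column 2 already has 3, leaving R3C2 = 2.
Column 3 now contains 2, so R3C3 = 3.
Column 4 now contains 2, leaving R3C4 = 4.
Filled in: 2 1 4 3 / 3 4 1 2 / 1 2 3 4 / 4 3 2 1.

2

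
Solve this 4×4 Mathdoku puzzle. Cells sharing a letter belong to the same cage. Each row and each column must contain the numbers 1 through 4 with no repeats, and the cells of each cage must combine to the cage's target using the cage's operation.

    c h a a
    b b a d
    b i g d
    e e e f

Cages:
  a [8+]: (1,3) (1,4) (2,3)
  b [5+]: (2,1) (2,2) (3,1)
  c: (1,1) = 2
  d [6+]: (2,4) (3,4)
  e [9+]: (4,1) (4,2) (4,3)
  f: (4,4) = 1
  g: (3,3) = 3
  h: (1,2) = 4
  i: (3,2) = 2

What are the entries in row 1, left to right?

Cage c is a single given cell; hence (1,1) = 2.
Cage h is a single given cell; hence (1,2) = 4.
2 is placed in column 1; hence (3,1) = 1.
Cage i is given, which forces (3,2) = 2.
Cage g is a single given cell; hence (3,3) = 3.
Row 3 already has 2, which forces (3,4) = 4.
2 is placed in column 2; hence (4,2) = 3.
Cage f is a single given cell, which forces (4,4) = 1.
Column 3 now contains 3, leaving (1,3) = 1.
Column 4 already has 1, leaving (1,4) = 3.
Column 1 already has 1, so (2,1) = 3.
2 is placed in column 2; hence (2,2) = 1.
The 3 cells of cage a must have sum 8, leaving (2,3) = 4.
Column 4 now contains 4; hence (2,4) = 2.
Row 4 now contains 3, leaving (4,1) = 4.
The 3 cells of cage e must have sum 9, which forces (4,3) = 2.
The full grid is 2 4 1 3 / 3 1 4 2 / 1 2 3 4 / 4 3 2 1.

2 4 1 3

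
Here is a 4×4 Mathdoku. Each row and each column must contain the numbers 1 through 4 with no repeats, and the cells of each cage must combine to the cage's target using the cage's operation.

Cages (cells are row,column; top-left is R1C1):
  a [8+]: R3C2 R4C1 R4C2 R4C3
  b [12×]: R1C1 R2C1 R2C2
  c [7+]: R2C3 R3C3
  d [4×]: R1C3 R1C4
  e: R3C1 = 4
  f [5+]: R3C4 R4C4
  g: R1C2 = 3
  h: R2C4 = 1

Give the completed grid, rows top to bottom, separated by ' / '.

2 3 1 4 / 3 2 4 1 / 4 1 3 2 / 1 4 2 3

G is a freebie, which forces R1C2 = 3.
H is a freebie, so R2C4 = 1.
E is a freebie, so R3C1 = 4.
Row 3 now contains 4, so R3C3 = 3.
Row 3 now contains 3, so R3C4 = 2.
Cage d needs two cells with product 4; hence R1C3 = 1.
1 is placed in column 4; hence R1C4 = 4.
4 is placed in column 1, which forces R2C1 = 3.
3 is placed in column 3, so R2C3 = 4.
Row 3 already has 2; hence R3C2 = 1.
Column 3 already has 4, so R4C3 = 2.
Cage f's pair has sum 5, so R4C4 = 3.
1 is placed in row 1, which forces R1C1 = 2.
Row 2 already has 4, so R2C2 = 2.
2 is placed in row 4, leaving R4C1 = 1.
2 is placed in row 4, leaving R4C2 = 4.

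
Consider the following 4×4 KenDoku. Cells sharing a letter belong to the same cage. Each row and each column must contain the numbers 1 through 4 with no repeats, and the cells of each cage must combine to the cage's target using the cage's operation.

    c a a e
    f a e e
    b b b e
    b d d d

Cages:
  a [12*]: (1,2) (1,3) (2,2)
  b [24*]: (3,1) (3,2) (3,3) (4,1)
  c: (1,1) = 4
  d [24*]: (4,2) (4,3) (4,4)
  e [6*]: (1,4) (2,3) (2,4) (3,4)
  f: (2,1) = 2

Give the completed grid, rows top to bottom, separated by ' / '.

4 1 3 2 / 2 4 1 3 / 3 2 4 1 / 1 3 2 4

Cage c is a single given cell, which forces (1,1) = 4.
F is a freebie, so (2,1) = 2.
Cage e needs product 6, which forces (2,3) = 1.
Row 2 already has 2; hence (2,4) = 3.
The 3 cells of cage a must have product 12; hence (1,2) = 1.
Cage a needs product 12, which forces (1,3) = 3.
Row 1 now contains 1, so (1,4) = 2.
Row 2 now contains 3, which forces (2,2) = 4.
4 is placed in column 2; hence (3,2) = 2.
2 is placed in row 3, leaving (3,3) = 4.
Column 4 now contains 2, so (3,4) = 1.
Column 2 now contains 2; hence (4,2) = 3.
4 is placed in column 3, which forces (4,3) = 2.
Column 4 now contains 2, so (4,4) = 4.
1 is placed in row 3; hence (3,1) = 3.
3 is placed in row 4, which forces (4,1) = 1.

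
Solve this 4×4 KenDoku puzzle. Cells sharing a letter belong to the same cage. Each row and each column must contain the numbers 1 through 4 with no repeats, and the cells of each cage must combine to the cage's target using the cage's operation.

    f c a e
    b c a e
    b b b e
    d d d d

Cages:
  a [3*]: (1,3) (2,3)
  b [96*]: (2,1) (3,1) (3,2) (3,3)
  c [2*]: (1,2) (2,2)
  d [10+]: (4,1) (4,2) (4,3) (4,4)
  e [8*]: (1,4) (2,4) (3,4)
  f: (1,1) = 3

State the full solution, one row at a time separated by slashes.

F is a freebie, so (1,1) = 3.
Row 1 now contains 3, leaving (1,3) = 1.
Cage b has product 96, so (2,1) = 4.
Column 3 already has 1, so (2,3) = 3.
3 is placed in column 1; hence (3,1) = 2.
Row 3 already has 2, which forces (3,3) = 4.
Row 3 already has 4, which forces (3,4) = 1.
Column 1 now contains 2; hence (4,1) = 1.
Column 3 already has 4, so (4,3) = 2.
1 is placed in row 1, leaving (1,2) = 2.
Cage e has product 8, which forces (1,4) = 4.
Cage c needs two cells with product 2, leaving (2,2) = 1.
1 is placed in column 4, which forces (2,4) = 2.
Row 3 already has 4, which forces (3,2) = 3.
Column 2 already has 3, so (4,2) = 4.
4 is placed in column 4; hence (4,4) = 3.

3 2 1 4 / 4 1 3 2 / 2 3 4 1 / 1 4 2 3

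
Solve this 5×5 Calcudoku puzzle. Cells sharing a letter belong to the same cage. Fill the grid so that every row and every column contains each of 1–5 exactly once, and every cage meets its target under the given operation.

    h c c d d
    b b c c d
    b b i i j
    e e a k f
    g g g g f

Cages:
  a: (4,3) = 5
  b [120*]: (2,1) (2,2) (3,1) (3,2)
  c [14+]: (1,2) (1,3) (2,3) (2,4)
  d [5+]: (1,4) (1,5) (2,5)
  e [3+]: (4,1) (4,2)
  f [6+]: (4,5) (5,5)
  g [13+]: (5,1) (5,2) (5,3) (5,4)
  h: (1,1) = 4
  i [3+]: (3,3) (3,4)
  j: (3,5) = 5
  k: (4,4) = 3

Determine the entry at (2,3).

Cage h is a single given cell, leaving (1,1) = 4.
Cage j is a single given cell, so (3,5) = 5.
A is a freebie; hence (4,3) = 5.
Cage k is given, leaving (4,4) = 3.
The only place for 5 in row 1 is (1,2).
Cage b has product 120, leaving (2,1) = 5.
Cage g needs sum 13, which forces (5,4) = 5.
The only place for 1 in row 2 is (2,5).
Cage d needs sum 5, leaving (1,4) = 1.
1 is placed in column 5, leaving (1,5) = 3.
1 is placed in column 4, so (3,4) = 2.
Row 1 now contains 3; hence (1,3) = 2.
Cage b needs product 120; hence (2,2) = 2.
Cage c has sum 14, so (2,3) = 3.
Column 4 already has 2; hence (2,4) = 4.
2 is placed in row 3, so (3,1) = 3.
Cage b has product 120, which forces (3,2) = 4.
2 is placed in row 3; hence (3,3) = 1.
2 is placed in column 2, leaving (4,2) = 1.
Column 1 now contains 3, so (5,1) = 1.
Column 2 already has 1, which forces (5,2) = 3.
Column 3 now contains 1; hence (5,3) = 4.
4 is placed in row 5, leaving (5,5) = 2.
1 is placed in row 4, so (4,1) = 2.
2 is placed in column 5; hence (4,5) = 4.
Completed grid: 4 5 2 1 3 / 5 2 3 4 1 / 3 4 1 2 5 / 2 1 5 3 4 / 1 3 4 5 2.

3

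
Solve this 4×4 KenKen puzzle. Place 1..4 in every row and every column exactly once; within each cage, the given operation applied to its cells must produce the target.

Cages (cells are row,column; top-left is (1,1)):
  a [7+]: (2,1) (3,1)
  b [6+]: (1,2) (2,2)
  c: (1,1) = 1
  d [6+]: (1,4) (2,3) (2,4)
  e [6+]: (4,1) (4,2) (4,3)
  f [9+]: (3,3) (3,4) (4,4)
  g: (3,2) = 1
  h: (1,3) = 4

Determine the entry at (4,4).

Cage c is given, leaving (1,1) = 1.
Cage h is a single given cell, so (1,3) = 4.
G is a freebie, which forces (3,2) = 1.
Row 1 now contains 4, leaving (1,2) = 2.
2 is placed in row 1, leaving (1,4) = 3.
Cage b needs two cells with sum 6, which forces (2,2) = 4.
Column 2 now contains 2, so (4,2) = 3.
Cage e needs sum 6, so (4,3) = 1.
Row 2 already has 4, leaving (2,1) = 3.
The 3 cells of cage d must have sum 6, which forces (2,3) = 2.
Cage d needs sum 6; hence (2,4) = 1.
Cage a needs two cells with sum 7, leaving (3,1) = 4.
Cage f has sum 9, which forces (3,3) = 3.
Row 3 already has 4, leaving (3,4) = 2.
3 is placed in row 4; hence (4,1) = 2.
Column 4 already has 2; hence (4,4) = 4.
Filled in: 1 2 4 3 / 3 4 2 1 / 4 1 3 2 / 2 3 1 4.

4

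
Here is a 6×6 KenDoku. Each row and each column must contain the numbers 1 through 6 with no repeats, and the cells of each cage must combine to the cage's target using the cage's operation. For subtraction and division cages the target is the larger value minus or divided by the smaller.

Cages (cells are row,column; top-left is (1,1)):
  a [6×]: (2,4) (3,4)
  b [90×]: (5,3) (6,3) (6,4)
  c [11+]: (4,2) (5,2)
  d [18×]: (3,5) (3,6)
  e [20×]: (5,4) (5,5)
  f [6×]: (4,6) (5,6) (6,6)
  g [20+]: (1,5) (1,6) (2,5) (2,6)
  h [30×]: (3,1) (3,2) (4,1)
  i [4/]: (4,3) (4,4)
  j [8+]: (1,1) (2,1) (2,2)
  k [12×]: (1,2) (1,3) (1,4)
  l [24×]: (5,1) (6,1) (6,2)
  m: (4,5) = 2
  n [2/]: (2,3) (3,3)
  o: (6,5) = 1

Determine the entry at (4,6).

3

Cage m is a single given cell; hence (4,5) = 2.
O is a freebie; hence (6,5) = 1.
The only place for 4 in row 3 is (3,3).
The two cells of cage n must have quotient 2, which forces (2,3) = 2.
4 is placed in column 3; hence (4,3) = 1.
The two cells of cage i must have quotient 4; hence (4,4) = 4.
1 is placed in row 4; hence (4,6) = 3.
Column 4 now contains 4, leaving (5,4) = 5.
Row 5 now contains 5, leaving (5,5) = 4.
Column 6 now contains 3, leaving (6,6) = 2.
The two cells of cage d must have product 18, so (3,5) = 3.
Column 6 now contains 3, leaving (3,6) = 6.
Cage c's pair has sum 11, which forces (4,2) = 5.
Row 5 now contains 5, leaving (5,2) = 6.
Row 5 already has 6, so (5,3) = 3.
Column 6 now contains 2, leaving (5,6) = 1.
The 3 cells of cage b must have product 90; hence (6,3) = 5.
3 is placed in column 3; hence (1,3) = 6.
Row 1 already has 6, so (1,5) = 5.
5 is placed in row 1, leaving (1,6) = 4.
Column 5 already has 5; hence (2,5) = 6.
4 is placed in column 6, which forces (2,6) = 5.
Cage h has product 30, so (3,1) = 5.
Cage h has product 30, so (3,2) = 1.
1 is placed in row 3; hence (3,4) = 2.
Row 4 now contains 5, leaving (4,1) = 6.
Row 5 already has 1, which forces (5,1) = 2.
The 3 cells of cage b must have product 90; hence (6,4) = 6.
Column 2 now contains 1, leaving (1,2) = 2.
2 is placed in column 4, which forces (1,4) = 1.
6 is placed in row 2; hence (2,4) = 3.
Row 1 already has 1; hence (1,1) = 3.
The 3 cells of cage j must have sum 8, which forces (2,1) = 1.
3 is placed in row 2, which forces (2,2) = 4.
Column 1 already has 3, which forces (6,1) = 4.
4 is placed in column 2, leaving (6,2) = 3.
Completed grid: 3 2 6 1 5 4 / 1 4 2 3 6 5 / 5 1 4 2 3 6 / 6 5 1 4 2 3 / 2 6 3 5 4 1 / 4 3 5 6 1 2.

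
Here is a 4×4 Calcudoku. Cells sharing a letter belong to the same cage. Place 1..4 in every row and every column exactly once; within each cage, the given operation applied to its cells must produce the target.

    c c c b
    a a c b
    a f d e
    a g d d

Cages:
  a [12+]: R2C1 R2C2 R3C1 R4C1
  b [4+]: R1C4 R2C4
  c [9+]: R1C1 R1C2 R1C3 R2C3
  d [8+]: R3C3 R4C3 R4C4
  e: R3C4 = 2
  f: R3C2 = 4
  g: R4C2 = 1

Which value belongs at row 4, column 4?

4

F is a freebie, leaving R3C2 = 4.
Cage e is a single given cell; hence R3C4 = 2.
Cage g is given; hence R4C2 = 1.
Column 2 already has 4, which forces R2C2 = 3.
3 is placed in row 2, so R2C4 = 1.
Cage a has sum 12; hence R3C1 = 3.
Row 3 now contains 3, which forces R3C3 = 1.
The 4 cells of cage c must have sum 9, leaving R1C1 = 1.
Column 2 already has 3, which forces R1C2 = 2.
Cage c has sum 9, so R1C3 = 4.
Column 4 now contains 1, leaving R1C4 = 3.
Row 2 now contains 1; hence R2C3 = 2.
4 is placed in column 3, which forces R4C3 = 3.
Column 4 now contains 3; hence R4C4 = 4.
Row 2 now contains 2, so R2C1 = 4.
Row 4 already has 4; hence R4C1 = 2.
Completed grid: 1 2 4 3 / 4 3 2 1 / 3 4 1 2 / 2 1 3 4.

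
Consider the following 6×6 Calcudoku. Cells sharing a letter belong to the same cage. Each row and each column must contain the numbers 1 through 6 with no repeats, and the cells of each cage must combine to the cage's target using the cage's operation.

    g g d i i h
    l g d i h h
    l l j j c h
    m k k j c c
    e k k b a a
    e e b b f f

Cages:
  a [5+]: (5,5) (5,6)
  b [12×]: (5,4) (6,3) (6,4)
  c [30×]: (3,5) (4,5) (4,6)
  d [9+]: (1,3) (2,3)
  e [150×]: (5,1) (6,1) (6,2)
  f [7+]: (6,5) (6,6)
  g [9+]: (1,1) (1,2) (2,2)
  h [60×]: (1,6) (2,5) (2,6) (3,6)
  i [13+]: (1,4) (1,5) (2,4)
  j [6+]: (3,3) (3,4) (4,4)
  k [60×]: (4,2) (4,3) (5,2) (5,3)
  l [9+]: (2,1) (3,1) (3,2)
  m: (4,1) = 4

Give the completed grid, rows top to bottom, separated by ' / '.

M is a freebie, leaving (4,1) = 4.
The 3 cells of cage e must have product 150; hence (5,1) = 5.
The 3 cells of cage e must have product 150, leaving (6,1) = 6.
Cage e has product 150, so (6,2) = 5.
Cage k has product 60, so (4,3) = 5.
Cage c needs product 30, which forces (3,5) = 5.
Cage b has product 12, leaving (5,4) = 6.
Column 3 needs a 4, and only (5,3) is open for it.
In row 5, 1 can only go at (5,2), so (5,2) = 1.
Column 2 now contains 1, so (4,2) = 3.
In row 4, 2 can only go at (4,4), so (4,4) = 2.
The 3 cells of cage b must have product 12, leaving (6,3) = 2.
Column 4 now contains 2, leaving (6,4) = 1.
Cage j has sum 6, which forces (3,3) = 1.
1 is placed in column 4, leaving (3,4) = 3.
Cage i has sum 13, leaving (1,4) = 5.
Cage i needs sum 13, leaving (1,5) = 4.
Column 4 now contains 3, so (2,4) = 4.
3 is placed in row 3; hence (3,1) = 2.
4 is placed in column 5; hence (6,5) = 3.
Row 6 already has 3, so (6,6) = 4.
Cage g has sum 9, which forces (1,1) = 1.
Row 1 already has 1; hence (1,6) = 2.
Column 1 already has 1, which forces (2,1) = 3.
3 is placed in row 2, so (2,3) = 6.
The 4 cells of cage h must have product 60; hence (2,6) = 5.
Column 6 now contains 4, leaving (3,6) = 6.
Column 6 now contains 6, leaving (4,6) = 1.
3 is placed in column 5, leaving (5,5) = 2.
The two cells of cage a must have sum 5, so (5,6) = 3.
Row 1 now contains 2, which forces (1,2) = 6.
Column 3 now contains 6, so (1,3) = 3.
Row 2 already has 6, which forces (2,2) = 2.
Column 5 now contains 2, so (2,5) = 1.
6 is placed in row 3, leaving (3,2) = 4.
1 is placed in row 4, leaving (4,5) = 6.

1 6 3 5 4 2 / 3 2 6 4 1 5 / 2 4 1 3 5 6 / 4 3 5 2 6 1 / 5 1 4 6 2 3 / 6 5 2 1 3 4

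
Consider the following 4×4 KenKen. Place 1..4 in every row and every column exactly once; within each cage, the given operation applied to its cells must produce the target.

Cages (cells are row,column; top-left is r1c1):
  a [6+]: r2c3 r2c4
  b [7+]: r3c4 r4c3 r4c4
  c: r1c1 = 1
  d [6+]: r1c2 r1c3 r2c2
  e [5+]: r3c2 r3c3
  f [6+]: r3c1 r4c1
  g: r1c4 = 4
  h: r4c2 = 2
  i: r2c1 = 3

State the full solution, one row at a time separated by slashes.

1 3 2 4 / 3 1 4 2 / 2 4 1 3 / 4 2 3 1

Cage c is given; hence r1c1 = 1.
Cage g is given, which forces r1c4 = 4.
I is a freebie, so r2c1 = 3.
Column 4 already has 4, which forces r2c4 = 2.
H is a freebie, so r4c2 = 2.
Column 2 already has 2, which forces r1c2 = 3.
Cage d needs sum 6, which forces r1c3 = 2.
Row 2 now contains 2, which forces r2c2 = 1.
Row 2 now contains 2, leaving r2c3 = 4.
Cage f needs two cells with sum 6, so r3c1 = 2.
1 is placed in column 2; hence r3c2 = 4.
Column 3 now contains 4, so r3c3 = 1.
Cage b has sum 7, which forces r3c4 = 3.
2 is placed in row 4, leaving r4c1 = 4.
Cage b has sum 7, which forces r4c3 = 3.
Cage b has sum 7, so r4c4 = 1.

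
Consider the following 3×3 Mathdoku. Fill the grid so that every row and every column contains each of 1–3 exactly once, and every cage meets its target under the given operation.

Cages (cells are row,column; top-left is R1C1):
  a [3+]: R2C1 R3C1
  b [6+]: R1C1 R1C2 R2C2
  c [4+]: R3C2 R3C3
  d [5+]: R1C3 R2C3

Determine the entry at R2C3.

The only place for 2 in row 3 is R3C1.
2 is placed in column 1, leaving R2C1 = 1.
Column 1 now contains 1, leaving R1C1 = 3.
Cage b has sum 6, so R1C2 = 1.
Row 1 already has 3, leaving R1C3 = 2.
Cage b has sum 6; hence R2C2 = 2.
2 is placed in column 3, which forces R2C3 = 3.
Column 2 now contains 1, leaving R3C2 = 3.
Column 3 already has 3, which forces R3C3 = 1.
Filled in: 3 1 2 / 1 2 3 / 2 3 1.

3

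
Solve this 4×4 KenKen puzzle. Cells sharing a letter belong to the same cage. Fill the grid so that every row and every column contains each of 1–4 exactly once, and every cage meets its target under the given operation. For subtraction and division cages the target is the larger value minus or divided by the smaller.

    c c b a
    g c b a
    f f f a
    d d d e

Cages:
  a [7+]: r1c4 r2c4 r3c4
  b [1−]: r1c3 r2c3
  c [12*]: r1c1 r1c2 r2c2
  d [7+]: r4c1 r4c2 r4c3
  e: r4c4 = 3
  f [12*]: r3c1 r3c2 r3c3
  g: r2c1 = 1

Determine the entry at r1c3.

4

G is a freebie, leaving r2c1 = 1.
E is a freebie, leaving r4c4 = 3.
In row 3, 2 can only go at r3c4, so r3c4 = 2.
Cage a needs sum 7, which forces r1c4 = 1.
Column 4 now contains 2, which forces r2c4 = 4.
Cage c has product 12, so r1c1 = 2.
Row 1 already has 1; hence r1c2 = 3.
3 is placed in row 1, so r1c3 = 4.
Cage c needs product 12, leaving r2c2 = 2.
Row 2 now contains 2, which forces r2c3 = 3.
3 is placed in column 3; hence r3c3 = 1.
2 is placed in column 1, so r4c1 = 4.
Row 4 already has 4; hence r4c2 = 1.
Column 3 already has 1, leaving r4c3 = 2.
Column 1 now contains 4, leaving r3c1 = 3.
Row 3 already has 1, which forces r3c2 = 4.
Completed grid: 2 3 4 1 / 1 2 3 4 / 3 4 1 2 / 4 1 2 3.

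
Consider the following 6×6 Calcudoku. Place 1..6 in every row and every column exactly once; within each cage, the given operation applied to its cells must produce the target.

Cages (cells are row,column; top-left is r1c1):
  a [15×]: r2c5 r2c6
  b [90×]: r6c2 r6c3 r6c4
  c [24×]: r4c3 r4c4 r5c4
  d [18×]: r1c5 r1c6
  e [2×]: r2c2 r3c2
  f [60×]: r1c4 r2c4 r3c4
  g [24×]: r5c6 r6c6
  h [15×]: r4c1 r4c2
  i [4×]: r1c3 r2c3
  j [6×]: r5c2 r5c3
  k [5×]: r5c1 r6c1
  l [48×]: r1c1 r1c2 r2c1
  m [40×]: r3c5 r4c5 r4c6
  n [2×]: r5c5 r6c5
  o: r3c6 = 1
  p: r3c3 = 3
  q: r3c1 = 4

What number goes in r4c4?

1

Cage q is a single given cell, leaving r3c1 = 4.
P is a freebie, which forces r3c3 = 3.
O is a freebie, leaving r3c6 = 1.
Cage l needs product 48, leaving r1c2 = 4.
Row 1 now contains 4, leaving r1c3 = 1.
Cage e needs two cells with product 2, which forces r2c2 = 1.
1 is placed in column 3, so r2c3 = 4.
1 is placed in row 3, which forces r3c2 = 2.
Row 3 already has 2; hence r3c5 = 5.
Column 5 now contains 5, so r2c5 = 3.
Cage a needs two cells with product 15, leaving r2c6 = 5.
Row 3 now contains 5, so r3c4 = 6.
The two cells of cage j must have product 6, so r5c2 = 3.
The two cells of cage j must have product 6, leaving r5c3 = 2.
2 is placed in row 5, leaving r5c5 = 1.
1 is placed in column 5; hence r6c5 = 2.
Cage f has product 60, which forces r1c4 = 5.
3 is placed in column 5, which forces r1c5 = 6.
The two cells of cage d must have product 18, so r1c6 = 3.
5 is placed in row 2, which forces r2c4 = 2.
The two cells of cage h must have product 15; hence r4c1 = 3.
Column 2 now contains 3, so r4c2 = 5.
Column 3 now contains 2, which forces r4c3 = 6.
Cage c needs product 24; hence r4c4 = 1.
Column 5 now contains 2, which forces r4c5 = 4.
The 3 cells of cage m must have product 40, so r4c6 = 2.
1 is placed in row 5; hence r5c1 = 5.
1 is placed in row 5, leaving r5c4 = 4.
Row 5 already has 4, so r5c6 = 6.
Cage k's pair has product 5; hence r6c1 = 1.
5 is placed in column 2, so r6c2 = 6.
6 is placed in column 3; hence r6c3 = 5.
Cage b needs product 90, so r6c4 = 3.
Column 6 now contains 6, so r6c6 = 4.
Row 1 already has 6, so r1c1 = 2.
2 is placed in row 2, which forces r2c1 = 6.
Filled in: 2 4 1 5 6 3 / 6 1 4 2 3 5 / 4 2 3 6 5 1 / 3 5 6 1 4 2 / 5 3 2 4 1 6 / 1 6 5 3 2 4.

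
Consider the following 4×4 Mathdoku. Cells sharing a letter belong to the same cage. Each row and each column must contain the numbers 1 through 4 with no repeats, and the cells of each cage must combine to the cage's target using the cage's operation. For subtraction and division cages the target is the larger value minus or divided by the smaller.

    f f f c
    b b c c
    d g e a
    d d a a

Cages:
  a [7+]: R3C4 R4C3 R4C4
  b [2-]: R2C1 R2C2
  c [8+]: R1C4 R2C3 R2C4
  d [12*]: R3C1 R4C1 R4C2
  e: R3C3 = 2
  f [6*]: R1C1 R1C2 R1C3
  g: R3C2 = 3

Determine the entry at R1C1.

Cage g is given, leaving R3C2 = 3.
Cage e is a single given cell, so R3C3 = 2.
Cage d needs product 12; hence R4C1 = 3.
Cage a has sum 7, leaving R4C4 = 2.
Cage f has product 6, leaving R1C3 = 3.
The 3 cells of cage c must have sum 8; hence R2C4 = 3.
In row 1, 4 can only go at R1C4, so R1C4 = 4.
The 3 cells of cage c must have sum 8, leaving R2C3 = 1.
4 is placed in column 4; hence R3C4 = 1.
The 3 cells of cage a must have sum 7, so R4C3 = 4.
1 is placed in row 3; hence R3C1 = 4.
Row 4 now contains 4, so R4C2 = 1.
Cage f has product 6, so R1C1 = 1.
Column 2 now contains 1; hence R1C2 = 2.
Column 1 now contains 4, so R2C1 = 2.
The two cells of cage b must have difference 2, leaving R2C2 = 4.
Filled in: 1 2 3 4 / 2 4 1 3 / 4 3 2 1 / 3 1 4 2.

1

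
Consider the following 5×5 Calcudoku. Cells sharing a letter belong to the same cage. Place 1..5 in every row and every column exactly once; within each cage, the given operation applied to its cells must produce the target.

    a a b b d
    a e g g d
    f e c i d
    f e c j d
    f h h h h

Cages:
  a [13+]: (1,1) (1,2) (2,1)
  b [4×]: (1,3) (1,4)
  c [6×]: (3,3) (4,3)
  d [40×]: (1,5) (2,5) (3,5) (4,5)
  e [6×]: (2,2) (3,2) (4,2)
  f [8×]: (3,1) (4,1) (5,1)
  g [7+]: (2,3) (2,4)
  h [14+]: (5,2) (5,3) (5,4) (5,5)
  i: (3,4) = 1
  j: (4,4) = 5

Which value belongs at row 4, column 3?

3

I is a freebie; hence (3,4) = 1.
Cage j is a single given cell, leaving (4,4) = 5.
The two cells of cage b must have product 4, which forces (1,3) = 1.
Column 4 now contains 1, leaving (1,4) = 4.
The 3 cells of cage a must have sum 13, leaving (1,1) = 3.
4 is placed in row 1, so (1,2) = 5.
5 is placed in row 1, leaving (1,5) = 2.
Cage a needs sum 13, which forces (2,1) = 5.
Row 2 already has 5; hence (2,3) = 4.
Row 2 already has 4, so (2,5) = 1.
Column 5 now contains 1; hence (4,5) = 4.
Cage g needs two cells with sum 7; hence (2,4) = 3.
Column 5 now contains 4, leaving (3,5) = 5.
The 3 cells of cage e must have product 6, so (4,2) = 1.
Cage h has sum 14, so (5,2) = 4.
Column 4 already has 3, which forces (5,4) = 2.
Column 5 now contains 5; hence (5,5) = 3.
Row 2 now contains 3, leaving (2,2) = 2.
The 3 cells of cage f must have product 8, which forces (3,1) = 4.
Cage e has product 6, which forces (3,2) = 3.
Row 3 now contains 3, so (3,3) = 2.
Row 4 now contains 1, which forces (4,1) = 2.
Column 3 now contains 2, which forces (4,3) = 3.
Row 5 now contains 2, leaving (5,1) = 1.
Row 5 now contains 3, which forces (5,3) = 5.
Filled in: 3 5 1 4 2 / 5 2 4 3 1 / 4 3 2 1 5 / 2 1 3 5 4 / 1 4 5 2 3.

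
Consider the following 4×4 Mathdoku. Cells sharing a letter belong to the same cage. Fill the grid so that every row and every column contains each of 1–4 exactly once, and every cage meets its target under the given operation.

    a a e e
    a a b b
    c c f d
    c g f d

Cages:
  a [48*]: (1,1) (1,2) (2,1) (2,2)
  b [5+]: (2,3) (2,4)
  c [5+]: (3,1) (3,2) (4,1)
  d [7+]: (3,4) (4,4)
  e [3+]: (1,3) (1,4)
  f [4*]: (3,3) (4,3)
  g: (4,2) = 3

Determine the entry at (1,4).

1

Cage g is a single given cell; hence (4,2) = 3.
Row 4 already has 3, which forces (4,4) = 4.
Cage f needs two cells with product 4, so (3,3) = 4.
Column 4 already has 4, which forces (3,4) = 3.
Row 4 already has 4, leaving (4,3) = 1.
1 is placed in column 3, which forces (1,3) = 2.
Cage e's pair has sum 3, leaving (1,4) = 1.
Cage b needs two cells with sum 5, which forces (2,3) = 3.
Cage b's pair has sum 5; hence (2,4) = 2.
Row 3 already has 3, so (3,1) = 1.
Cage c needs sum 5; hence (3,2) = 2.
Row 4 now contains 1; hence (4,1) = 2.
Cage a needs product 48, so (1,1) = 3.
1 is placed in row 1, leaving (1,2) = 4.
Row 2 already has 2, which forces (2,1) = 4.
Cage a needs product 48, leaving (2,2) = 1.
Completed grid: 3 4 2 1 / 4 1 3 2 / 1 2 4 3 / 2 3 1 4.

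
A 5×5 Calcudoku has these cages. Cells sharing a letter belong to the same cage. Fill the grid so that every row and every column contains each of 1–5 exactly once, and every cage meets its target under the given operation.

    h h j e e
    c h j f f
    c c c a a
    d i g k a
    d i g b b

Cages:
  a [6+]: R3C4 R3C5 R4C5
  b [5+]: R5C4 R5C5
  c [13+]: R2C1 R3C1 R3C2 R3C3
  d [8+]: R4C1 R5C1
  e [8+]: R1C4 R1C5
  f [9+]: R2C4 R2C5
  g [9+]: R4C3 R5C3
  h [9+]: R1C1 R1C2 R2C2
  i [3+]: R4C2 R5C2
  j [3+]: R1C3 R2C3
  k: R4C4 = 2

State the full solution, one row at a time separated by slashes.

2 4 1 3 5 / 1 3 2 5 4 / 4 5 3 1 2 / 5 1 4 2 3 / 3 2 5 4 1

Cage k is given; hence R4C4 = 2.
2 is placed in row 4, so R4C2 = 1.
1 is placed in row 4, which forces R4C5 = 3.
The two cells of cage i must have sum 3, so R5C2 = 2.
Cage e's pair has sum 8, so R1C4 = 3.
Column 5 now contains 3, which forces R1C5 = 5.
5 is placed in column 5, so R2C5 = 4.
The 3 cells of cage a must have sum 6, so R3C4 = 1.
Cage a needs sum 6, so R3C5 = 2.
Row 4 already has 3, so R4C1 = 5.
Row 4 already has 5, so R4C3 = 4.
Cage d needs two cells with sum 8, leaving R5C1 = 3.
Column 3 already has 4, which forces R5C3 = 5.
Column 4 now contains 1, so R5C4 = 4.
4 is placed in column 5, so R5C5 = 1.
The 3 cells of cage h must have sum 9, which forces R1C1 = 2.
Row 1 already has 5, which forces R1C2 = 4.
2 is placed in row 1, so R1C3 = 1.
Cage c needs sum 13, leaving R2C1 = 1.
Cage h needs sum 9, leaving R2C2 = 3.
Column 3 already has 1, so R2C3 = 2.
4 is placed in row 2; hence R2C4 = 5.
3 is placed in column 1, so R3C1 = 4.
Cage c needs sum 13, so R3C2 = 5.
5 is placed in column 3, leaving R3C3 = 3.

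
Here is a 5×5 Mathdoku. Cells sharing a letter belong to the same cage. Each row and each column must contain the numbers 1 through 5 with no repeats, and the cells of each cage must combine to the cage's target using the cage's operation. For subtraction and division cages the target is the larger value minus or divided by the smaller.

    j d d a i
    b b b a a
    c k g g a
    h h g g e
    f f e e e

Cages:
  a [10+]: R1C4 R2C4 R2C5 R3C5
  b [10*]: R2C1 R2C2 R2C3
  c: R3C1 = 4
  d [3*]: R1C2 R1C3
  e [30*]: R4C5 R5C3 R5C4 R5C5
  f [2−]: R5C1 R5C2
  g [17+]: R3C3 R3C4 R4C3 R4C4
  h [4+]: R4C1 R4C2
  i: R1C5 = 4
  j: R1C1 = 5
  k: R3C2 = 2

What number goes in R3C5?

Cage j is a single given cell, so R1C1 = 5.
Cage i is given; hence R1C5 = 4.
C is a freebie; hence R3C1 = 4.
Cage k is a single given cell, leaving R3C2 = 2.
In row 1, 2 can only go at R1C4, so R1C4 = 2.
Row 2 needs a 4, and only R2C4 is open for it.
The 4 cells of cage g must have sum 17; hence R3C3 = 5.
The 4 cells of cage g must have sum 17, so R3C4 = 3.
3 is placed in row 3, which forces R3C5 = 1.
Cage g needs sum 17, so R4C3 = 4.
Column 4 already has 4, so R4C4 = 5.
Column 4 already has 5, leaving R5C4 = 1.
Cage b needs product 10, so R2C2 = 5.
Column 5 now contains 1, leaving R2C5 = 3.
Column 5 now contains 3, leaving R4C5 = 2.
Column 2 already has 5; hence R5C2 = 4.
Cage e needs product 30, so R5C5 = 5.
The two cells of cage f must have difference 2, leaving R5C1 = 2.
Cage e has product 30, leaving R5C3 = 3.
Cage d's pair has product 3; hence R1C2 = 3.
3 is placed in column 3; hence R1C3 = 1.
Column 1 already has 2; hence R2C1 = 1.
Cage b needs product 10, leaving R2C3 = 2.
Column 1 now contains 1, leaving R4C1 = 3.
3 is placed in column 2; hence R4C2 = 1.
Completed grid: 5 3 1 2 4 / 1 5 2 4 3 / 4 2 5 3 1 / 3 1 4 5 2 / 2 4 3 1 5.

1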